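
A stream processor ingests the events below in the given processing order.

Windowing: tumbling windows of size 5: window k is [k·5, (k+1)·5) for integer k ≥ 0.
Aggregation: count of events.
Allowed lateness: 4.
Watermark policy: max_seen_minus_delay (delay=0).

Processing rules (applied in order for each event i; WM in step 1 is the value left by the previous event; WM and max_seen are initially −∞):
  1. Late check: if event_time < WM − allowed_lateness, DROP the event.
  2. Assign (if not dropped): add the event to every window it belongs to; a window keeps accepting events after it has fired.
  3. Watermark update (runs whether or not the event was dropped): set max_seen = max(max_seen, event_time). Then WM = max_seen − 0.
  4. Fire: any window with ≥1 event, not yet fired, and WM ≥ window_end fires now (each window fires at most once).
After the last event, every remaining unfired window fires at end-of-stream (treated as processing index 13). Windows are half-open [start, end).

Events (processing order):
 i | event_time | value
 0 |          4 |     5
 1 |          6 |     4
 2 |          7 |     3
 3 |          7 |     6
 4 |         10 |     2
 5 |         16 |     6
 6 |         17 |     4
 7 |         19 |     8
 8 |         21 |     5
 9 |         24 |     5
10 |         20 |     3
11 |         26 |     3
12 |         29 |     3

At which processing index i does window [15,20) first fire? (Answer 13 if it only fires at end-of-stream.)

8

i=0 t=4 v=5: → [0,5); WM=4
i=1 t=6 v=4: → [5,10); WM=6; [0,5) fires=1
i=2 t=7 v=3: → [5,10); WM=7
i=3 t=7 v=6: → [5,10); WM=7
i=4 t=10 v=2: → [10,15); WM=10; [5,10) fires=3
i=5 t=16 v=6: → [15,20); WM=16; [10,15) fires=1
i=6 t=17 v=4: → [15,20); WM=17
i=7 t=19 v=8: → [15,20); WM=19
i=8 t=21 v=5: → [20,25); WM=21; [15,20) fires=3
i=9 t=24 v=5: → [20,25); WM=24
i=10 t=20 v=3: → [20,25); WM=24
i=11 t=26 v=3: → [25,30); WM=26; [20,25) fires=3
i=12 t=29 v=3: → [25,30); WM=29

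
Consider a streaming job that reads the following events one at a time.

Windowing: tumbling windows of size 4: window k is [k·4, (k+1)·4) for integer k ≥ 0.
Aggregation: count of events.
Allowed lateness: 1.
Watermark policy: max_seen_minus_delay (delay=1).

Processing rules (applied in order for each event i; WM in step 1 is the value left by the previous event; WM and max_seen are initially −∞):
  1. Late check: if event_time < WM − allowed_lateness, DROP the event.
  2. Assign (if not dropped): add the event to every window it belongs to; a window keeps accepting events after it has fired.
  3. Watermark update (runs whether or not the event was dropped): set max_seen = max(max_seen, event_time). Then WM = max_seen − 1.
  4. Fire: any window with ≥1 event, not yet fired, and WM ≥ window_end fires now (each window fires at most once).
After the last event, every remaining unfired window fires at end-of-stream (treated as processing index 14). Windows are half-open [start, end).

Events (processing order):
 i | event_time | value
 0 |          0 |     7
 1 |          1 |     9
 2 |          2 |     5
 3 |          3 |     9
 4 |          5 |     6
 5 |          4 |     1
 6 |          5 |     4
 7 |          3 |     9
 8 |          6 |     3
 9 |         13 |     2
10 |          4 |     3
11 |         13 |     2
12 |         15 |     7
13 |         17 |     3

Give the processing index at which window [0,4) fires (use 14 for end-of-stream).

i=0 t=0 v=7: → [0,4); WM=-1
i=1 t=1 v=9: → [0,4); WM=0
i=2 t=2 v=5: → [0,4); WM=1
i=3 t=3 v=9: → [0,4); WM=2
i=4 t=5 v=6: → [4,8); WM=4; [0,4) fires=4
i=5 t=4 v=1: → [4,8); WM=4
i=6 t=5 v=4: → [4,8); WM=4
i=7 t=3 v=9: → [0,4); WM=4
i=8 t=6 v=3: → [4,8); WM=5
i=9 t=13 v=2: → [12,16); WM=12; [4,8) fires=4
i=10 t=4 v=3: DROP (t<12-1); WM=12
i=11 t=13 v=2: → [12,16); WM=12
i=12 t=15 v=7: → [12,16); WM=14
i=13 t=17 v=3: → [16,20); WM=16; [12,16) fires=3

4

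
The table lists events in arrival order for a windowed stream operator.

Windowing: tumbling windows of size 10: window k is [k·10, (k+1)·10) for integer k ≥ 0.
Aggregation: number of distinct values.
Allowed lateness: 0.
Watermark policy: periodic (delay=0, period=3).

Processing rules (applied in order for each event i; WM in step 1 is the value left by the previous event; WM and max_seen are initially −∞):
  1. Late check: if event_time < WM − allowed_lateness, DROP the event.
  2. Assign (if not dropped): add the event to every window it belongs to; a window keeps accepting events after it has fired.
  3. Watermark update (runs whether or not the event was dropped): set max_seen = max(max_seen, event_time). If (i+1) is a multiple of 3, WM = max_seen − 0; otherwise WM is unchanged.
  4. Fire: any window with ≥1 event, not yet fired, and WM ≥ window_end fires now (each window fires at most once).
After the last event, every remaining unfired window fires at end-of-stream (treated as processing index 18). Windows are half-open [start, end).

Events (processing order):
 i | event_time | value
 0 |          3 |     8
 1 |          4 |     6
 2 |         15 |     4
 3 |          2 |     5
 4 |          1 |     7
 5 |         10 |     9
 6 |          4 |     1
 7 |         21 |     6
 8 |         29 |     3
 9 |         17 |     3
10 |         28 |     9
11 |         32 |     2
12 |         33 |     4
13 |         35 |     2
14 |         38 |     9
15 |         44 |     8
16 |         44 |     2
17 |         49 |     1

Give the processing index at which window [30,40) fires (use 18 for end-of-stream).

i=0 t=3 v=8: → [0,10); WM=−∞
i=1 t=4 v=6: → [0,10); WM=−∞
i=2 t=15 v=4: → [10,20); WM=15; [0,10) fires=2
i=3 t=2 v=5: DROP (t<15-0); WM=15
i=4 t=1 v=7: DROP (t<15-0); WM=15
i=5 t=10 v=9: DROP (t<15-0); WM=15
i=6 t=4 v=1: DROP (t<15-0); WM=15
i=7 t=21 v=6: → [20,30); WM=15
i=8 t=29 v=3: → [20,30); WM=29; [10,20) fires=1
i=9 t=17 v=3: DROP (t<29-0); WM=29
i=10 t=28 v=9: DROP (t<29-0); WM=29
i=11 t=32 v=2: → [30,40); WM=32; [20,30) fires=2
i=12 t=33 v=4: → [30,40); WM=32
i=13 t=35 v=2: → [30,40); WM=32
i=14 t=38 v=9: → [30,40); WM=38
i=15 t=44 v=8: → [40,50); WM=38
i=16 t=44 v=2: → [40,50); WM=38
i=17 t=49 v=1: → [40,50); WM=49; [30,40) fires=3

17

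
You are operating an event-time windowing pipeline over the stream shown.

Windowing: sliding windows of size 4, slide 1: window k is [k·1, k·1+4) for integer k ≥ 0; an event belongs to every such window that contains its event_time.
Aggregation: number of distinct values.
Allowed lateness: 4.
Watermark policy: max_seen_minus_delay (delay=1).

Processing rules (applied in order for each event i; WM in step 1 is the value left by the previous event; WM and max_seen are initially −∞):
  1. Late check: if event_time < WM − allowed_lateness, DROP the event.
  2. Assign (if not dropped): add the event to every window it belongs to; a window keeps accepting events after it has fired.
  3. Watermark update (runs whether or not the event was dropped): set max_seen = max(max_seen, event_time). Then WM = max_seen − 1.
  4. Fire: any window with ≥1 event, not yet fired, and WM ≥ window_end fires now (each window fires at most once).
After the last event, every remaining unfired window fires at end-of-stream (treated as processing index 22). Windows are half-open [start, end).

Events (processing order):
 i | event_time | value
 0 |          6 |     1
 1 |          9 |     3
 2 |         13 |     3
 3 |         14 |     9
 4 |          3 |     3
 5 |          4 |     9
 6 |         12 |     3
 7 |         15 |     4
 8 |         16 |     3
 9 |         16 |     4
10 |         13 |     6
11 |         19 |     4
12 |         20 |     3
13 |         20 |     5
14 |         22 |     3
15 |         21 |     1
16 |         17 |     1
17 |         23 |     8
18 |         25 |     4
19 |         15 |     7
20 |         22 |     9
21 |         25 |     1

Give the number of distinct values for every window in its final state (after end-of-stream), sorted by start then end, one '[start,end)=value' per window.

[3,7)=1 [4,8)=1 [5,9)=1 [6,10)=2 [7,11)=1 [8,12)=1 [9,13)=1 [10,14)=2 [11,15)=3 [12,16)=4 [13,17)=4 [14,18)=4 [15,19)=3 [16,20)=3 [17,21)=4 [18,22)=4 [19,23)=5 [20,24)=5 [21,25)=4 [22,26)=5 [23,27)=3 [24,28)=2 [25,29)=2

i=0 t=6 v=1: → [6,10),[5,9),[4,8),[3,7); WM=5
i=1 t=9 v=3: → [9,13),[8,12),[7,11),[6,10); WM=8; [3,7) fires=1 [4,8) fires=1
i=2 t=13 v=3: → [13,17),[12,16),[11,15),[10,14); WM=12; [5,9) fires=1 [6,10) fires=2 [7,11) fires=1 [8,12) fires=1
i=3 t=14 v=9: → [14,18),[13,17),[12,16),[11,15); WM=13; [9,13) fires=1
i=4 t=3 v=3: DROP (t<13-4); WM=13
i=5 t=4 v=9: DROP (t<13-4); WM=13
i=6 t=12 v=3: → [12,16),[11,15),[10,14),[9,13); WM=13
i=7 t=15 v=4: → [15,19),[14,18),[13,17),[12,16); WM=14; [10,14) fires=1
i=8 t=16 v=3: → [16,20),[15,19),[14,18),[13,17); WM=15; [11,15) fires=2
i=9 t=16 v=4: → [16,20),[15,19),[14,18),[13,17); WM=15
i=10 t=13 v=6: → [13,17),[12,16),[11,15),[10,14); WM=15
i=11 t=19 v=4: → [19,23),[18,22),[17,21),[16,20); WM=18; [12,16) fires=4 [13,17) fires=4 [14,18) fires=3
i=12 t=20 v=3: → [20,24),[19,23),[18,22),[17,21); WM=19; [15,19) fires=2
i=13 t=20 v=5: → [20,24),[19,23),[18,22),[17,21); WM=19
i=14 t=22 v=3: → [22,26),[21,25),[20,24),[19,23); WM=21; [16,20) fires=2 [17,21) fires=3
i=15 t=21 v=1: → [21,25),[20,24),[19,23),[18,22); WM=21
i=16 t=17 v=1: → [17,21),[16,20),[15,19),[14,18); WM=21
i=17 t=23 v=8: → [23,27),[22,26),[21,25),[20,24); WM=22; [18,22) fires=4
i=18 t=25 v=4: → [25,29),[24,28),[23,27),[22,26); WM=24; [19,23) fires=4 [20,24) fires=4
i=19 t=15 v=7: DROP (t<24-4); WM=24
i=20 t=22 v=9: → [22,26),[21,25),[20,24),[19,23); WM=24
i=21 t=25 v=1: → [25,29),[24,28),[23,27),[22,26); WM=24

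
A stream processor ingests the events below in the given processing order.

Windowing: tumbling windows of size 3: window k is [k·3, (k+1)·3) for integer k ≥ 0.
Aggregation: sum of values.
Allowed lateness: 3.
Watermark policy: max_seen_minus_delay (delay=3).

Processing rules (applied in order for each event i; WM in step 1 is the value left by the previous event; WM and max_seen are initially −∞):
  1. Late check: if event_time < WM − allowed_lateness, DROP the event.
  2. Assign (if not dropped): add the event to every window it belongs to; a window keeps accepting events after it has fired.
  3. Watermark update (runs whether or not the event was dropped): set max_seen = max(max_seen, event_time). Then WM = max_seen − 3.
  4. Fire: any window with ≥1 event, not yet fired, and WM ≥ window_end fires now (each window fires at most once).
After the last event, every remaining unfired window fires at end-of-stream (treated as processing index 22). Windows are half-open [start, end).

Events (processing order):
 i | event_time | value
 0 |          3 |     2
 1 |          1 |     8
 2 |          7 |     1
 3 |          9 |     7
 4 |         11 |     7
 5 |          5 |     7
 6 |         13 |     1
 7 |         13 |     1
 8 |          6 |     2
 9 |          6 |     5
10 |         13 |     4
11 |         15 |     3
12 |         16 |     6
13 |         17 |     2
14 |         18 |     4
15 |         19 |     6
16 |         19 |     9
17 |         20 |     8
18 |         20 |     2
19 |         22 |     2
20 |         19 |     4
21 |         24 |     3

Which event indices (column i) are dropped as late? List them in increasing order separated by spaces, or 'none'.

8 9

i=0 t=3 v=2: → [3,6); WM=0
i=1 t=1 v=8: → [0,3); WM=0
i=2 t=7 v=1: → [6,9); WM=4; [0,3) fires=8
i=3 t=9 v=7: → [9,12); WM=6; [3,6) fires=2
i=4 t=11 v=7: → [9,12); WM=8
i=5 t=5 v=7: → [3,6); WM=8
i=6 t=13 v=1: → [12,15); WM=10; [6,9) fires=1
i=7 t=13 v=1: → [12,15); WM=10
i=8 t=6 v=2: DROP (t<10-3); WM=10
i=9 t=6 v=5: DROP (t<10-3); WM=10
i=10 t=13 v=4: → [12,15); WM=10
i=11 t=15 v=3: → [15,18); WM=12; [9,12) fires=14
i=12 t=16 v=6: → [15,18); WM=13
i=13 t=17 v=2: → [15,18); WM=14
i=14 t=18 v=4: → [18,21); WM=15; [12,15) fires=6
i=15 t=19 v=6: → [18,21); WM=16
i=16 t=19 v=9: → [18,21); WM=16
i=17 t=20 v=8: → [18,21); WM=17
i=18 t=20 v=2: → [18,21); WM=17
i=19 t=22 v=2: → [21,24); WM=19; [15,18) fires=11
i=20 t=19 v=4: → [18,21); WM=19
i=21 t=24 v=3: → [24,27); WM=21; [18,21) fires=33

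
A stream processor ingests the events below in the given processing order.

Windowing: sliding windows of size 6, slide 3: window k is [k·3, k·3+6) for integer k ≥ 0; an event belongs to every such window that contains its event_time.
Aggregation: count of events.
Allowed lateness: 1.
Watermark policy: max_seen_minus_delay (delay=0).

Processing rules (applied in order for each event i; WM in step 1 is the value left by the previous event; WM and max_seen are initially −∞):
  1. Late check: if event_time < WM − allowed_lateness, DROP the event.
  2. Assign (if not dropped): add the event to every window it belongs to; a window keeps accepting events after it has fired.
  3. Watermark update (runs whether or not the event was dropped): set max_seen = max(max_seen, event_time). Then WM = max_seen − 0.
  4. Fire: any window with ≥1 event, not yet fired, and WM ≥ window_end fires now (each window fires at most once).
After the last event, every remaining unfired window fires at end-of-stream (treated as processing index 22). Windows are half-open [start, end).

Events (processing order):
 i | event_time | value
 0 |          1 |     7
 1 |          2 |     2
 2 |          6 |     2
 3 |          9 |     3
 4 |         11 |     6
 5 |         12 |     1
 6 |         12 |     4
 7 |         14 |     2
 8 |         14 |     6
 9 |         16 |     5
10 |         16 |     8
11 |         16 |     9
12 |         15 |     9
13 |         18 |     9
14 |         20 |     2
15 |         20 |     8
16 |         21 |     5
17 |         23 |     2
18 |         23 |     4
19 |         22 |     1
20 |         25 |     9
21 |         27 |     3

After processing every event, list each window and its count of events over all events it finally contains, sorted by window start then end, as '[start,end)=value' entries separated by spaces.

i=0 t=1 v=7: → [0,6); WM=1
i=1 t=2 v=2: → [0,6); WM=2
i=2 t=6 v=2: → [6,12),[3,9); WM=6; [0,6) fires=2
i=3 t=9 v=3: → [9,15),[6,12); WM=9; [3,9) fires=1
i=4 t=11 v=6: → [9,15),[6,12); WM=11
i=5 t=12 v=1: → [12,18),[9,15); WM=12; [6,12) fires=3
i=6 t=12 v=4: → [12,18),[9,15); WM=12
i=7 t=14 v=2: → [12,18),[9,15); WM=14
i=8 t=14 v=6: → [12,18),[9,15); WM=14
i=9 t=16 v=5: → [15,21),[12,18); WM=16; [9,15) fires=6
i=10 t=16 v=8: → [15,21),[12,18); WM=16
i=11 t=16 v=9: → [15,21),[12,18); WM=16
i=12 t=15 v=9: → [15,21),[12,18); WM=16
i=13 t=18 v=9: → [18,24),[15,21); WM=18; [12,18) fires=8
i=14 t=20 v=2: → [18,24),[15,21); WM=20
i=15 t=20 v=8: → [18,24),[15,21); WM=20
i=16 t=21 v=5: → [21,27),[18,24); WM=21; [15,21) fires=7
i=17 t=23 v=2: → [21,27),[18,24); WM=23
i=18 t=23 v=4: → [21,27),[18,24); WM=23
i=19 t=22 v=1: → [21,27),[18,24); WM=23
i=20 t=25 v=9: → [24,30),[21,27); WM=25; [18,24) fires=7
i=21 t=27 v=3: → [27,33),[24,30); WM=27; [21,27) fires=5

[0,6)=2 [3,9)=1 [6,12)=3 [9,15)=6 [12,18)=8 [15,21)=7 [18,24)=7 [21,27)=5 [24,30)=2 [27,33)=1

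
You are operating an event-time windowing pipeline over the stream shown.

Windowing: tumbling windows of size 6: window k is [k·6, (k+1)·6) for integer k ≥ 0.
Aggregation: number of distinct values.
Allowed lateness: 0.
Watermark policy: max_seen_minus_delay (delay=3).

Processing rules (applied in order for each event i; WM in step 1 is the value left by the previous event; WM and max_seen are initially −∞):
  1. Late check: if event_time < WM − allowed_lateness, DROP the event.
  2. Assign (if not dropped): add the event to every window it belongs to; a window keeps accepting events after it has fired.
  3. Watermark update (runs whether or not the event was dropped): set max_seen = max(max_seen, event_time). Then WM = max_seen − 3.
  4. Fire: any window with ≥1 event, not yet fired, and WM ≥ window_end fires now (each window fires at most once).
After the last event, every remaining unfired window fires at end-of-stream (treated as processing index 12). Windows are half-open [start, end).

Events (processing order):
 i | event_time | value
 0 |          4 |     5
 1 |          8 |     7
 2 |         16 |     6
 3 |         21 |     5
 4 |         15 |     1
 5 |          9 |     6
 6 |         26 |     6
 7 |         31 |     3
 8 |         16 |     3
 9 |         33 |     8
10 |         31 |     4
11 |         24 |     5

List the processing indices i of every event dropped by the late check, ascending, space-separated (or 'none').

4 5 8 11

i=0 t=4 v=5: → [0,6); WM=1
i=1 t=8 v=7: → [6,12); WM=5
i=2 t=16 v=6: → [12,18); WM=13; [0,6) fires=1 [6,12) fires=1
i=3 t=21 v=5: → [18,24); WM=18; [12,18) fires=1
i=4 t=15 v=1: DROP (t<18-0); WM=18
i=5 t=9 v=6: DROP (t<18-0); WM=18
i=6 t=26 v=6: → [24,30); WM=23
i=7 t=31 v=3: → [30,36); WM=28; [18,24) fires=1
i=8 t=16 v=3: DROP (t<28-0); WM=28
i=9 t=33 v=8: → [30,36); WM=30; [24,30) fires=1
i=10 t=31 v=4: → [30,36); WM=30
i=11 t=24 v=5: DROP (t<30-0); WM=30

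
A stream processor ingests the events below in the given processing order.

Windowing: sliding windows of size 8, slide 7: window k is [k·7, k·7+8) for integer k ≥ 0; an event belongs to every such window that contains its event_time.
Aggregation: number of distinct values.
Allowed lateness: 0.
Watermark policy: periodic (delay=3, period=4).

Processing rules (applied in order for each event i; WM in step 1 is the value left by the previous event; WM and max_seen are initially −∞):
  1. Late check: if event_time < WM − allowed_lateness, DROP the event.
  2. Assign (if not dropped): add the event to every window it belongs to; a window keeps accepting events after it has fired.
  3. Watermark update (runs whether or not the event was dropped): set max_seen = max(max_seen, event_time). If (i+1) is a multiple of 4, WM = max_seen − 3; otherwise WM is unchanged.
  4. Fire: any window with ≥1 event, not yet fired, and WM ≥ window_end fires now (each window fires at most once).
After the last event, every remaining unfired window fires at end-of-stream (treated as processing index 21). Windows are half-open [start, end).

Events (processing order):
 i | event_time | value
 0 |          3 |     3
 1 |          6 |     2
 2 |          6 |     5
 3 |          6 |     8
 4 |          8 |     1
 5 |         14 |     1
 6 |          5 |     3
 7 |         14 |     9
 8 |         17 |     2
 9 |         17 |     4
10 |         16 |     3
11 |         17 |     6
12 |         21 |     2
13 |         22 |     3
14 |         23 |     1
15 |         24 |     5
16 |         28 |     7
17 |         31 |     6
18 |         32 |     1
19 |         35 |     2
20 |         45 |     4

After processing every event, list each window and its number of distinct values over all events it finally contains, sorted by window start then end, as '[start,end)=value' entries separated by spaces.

[0,8)=4 [7,15)=2 [14,22)=6 [21,29)=5 [28,36)=4 [35,43)=1 [42,50)=1

i=0 t=3 v=3: → [0,8); WM=−∞
i=1 t=6 v=2: → [0,8); WM=−∞
i=2 t=6 v=5: → [0,8); WM=−∞
i=3 t=6 v=8: → [0,8); WM=3
i=4 t=8 v=1: → [7,15); WM=3
i=5 t=14 v=1: → [14,22),[7,15); WM=3
i=6 t=5 v=3: → [0,8); WM=3
i=7 t=14 v=9: → [14,22),[7,15); WM=11; [0,8) fires=4
i=8 t=17 v=2: → [14,22); WM=11
i=9 t=17 v=4: → [14,22); WM=11
i=10 t=16 v=3: → [14,22); WM=11
i=11 t=17 v=6: → [14,22); WM=14
i=12 t=21 v=2: → [21,29),[14,22); WM=14
i=13 t=22 v=3: → [21,29); WM=14
i=14 t=23 v=1: → [21,29); WM=14
i=15 t=24 v=5: → [21,29); WM=21; [7,15) fires=2
i=16 t=28 v=7: → [28,36),[21,29); WM=21
i=17 t=31 v=6: → [28,36); WM=21
i=18 t=32 v=1: → [28,36); WM=21
i=19 t=35 v=2: → [35,43),[28,36); WM=32; [14,22) fires=6 [21,29) fires=5
i=20 t=45 v=4: → [42,50); WM=32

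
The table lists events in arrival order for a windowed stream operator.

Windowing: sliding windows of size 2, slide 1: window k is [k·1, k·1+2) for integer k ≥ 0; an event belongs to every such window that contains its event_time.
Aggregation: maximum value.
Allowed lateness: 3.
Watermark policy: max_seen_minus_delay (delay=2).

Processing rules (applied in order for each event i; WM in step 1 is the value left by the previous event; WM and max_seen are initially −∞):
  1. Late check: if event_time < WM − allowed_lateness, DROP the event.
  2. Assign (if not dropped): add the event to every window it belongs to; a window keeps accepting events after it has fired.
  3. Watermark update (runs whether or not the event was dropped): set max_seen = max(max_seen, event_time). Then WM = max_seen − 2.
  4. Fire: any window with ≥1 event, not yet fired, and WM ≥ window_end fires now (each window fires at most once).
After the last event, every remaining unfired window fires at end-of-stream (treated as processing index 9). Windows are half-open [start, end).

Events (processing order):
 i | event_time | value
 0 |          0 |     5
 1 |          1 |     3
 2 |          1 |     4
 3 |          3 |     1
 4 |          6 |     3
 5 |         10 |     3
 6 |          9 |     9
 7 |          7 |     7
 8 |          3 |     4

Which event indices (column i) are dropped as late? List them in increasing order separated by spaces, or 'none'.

8

i=0 t=0 v=5: → [0,2); WM=-2
i=1 t=1 v=3: → [1,3),[0,2); WM=-1
i=2 t=1 v=4: → [1,3),[0,2); WM=-1
i=3 t=3 v=1: → [3,5),[2,4); WM=1
i=4 t=6 v=3: → [6,8),[5,7); WM=4; [0,2) fires=5 [1,3) fires=4 [2,4) fires=1
i=5 t=10 v=3: → [10,12),[9,11); WM=8; [3,5) fires=1 [5,7) fires=3 [6,8) fires=3
i=6 t=9 v=9: → [9,11),[8,10); WM=8
i=7 t=7 v=7: → [7,9),[6,8); WM=8
i=8 t=3 v=4: DROP (t<8-3); WM=8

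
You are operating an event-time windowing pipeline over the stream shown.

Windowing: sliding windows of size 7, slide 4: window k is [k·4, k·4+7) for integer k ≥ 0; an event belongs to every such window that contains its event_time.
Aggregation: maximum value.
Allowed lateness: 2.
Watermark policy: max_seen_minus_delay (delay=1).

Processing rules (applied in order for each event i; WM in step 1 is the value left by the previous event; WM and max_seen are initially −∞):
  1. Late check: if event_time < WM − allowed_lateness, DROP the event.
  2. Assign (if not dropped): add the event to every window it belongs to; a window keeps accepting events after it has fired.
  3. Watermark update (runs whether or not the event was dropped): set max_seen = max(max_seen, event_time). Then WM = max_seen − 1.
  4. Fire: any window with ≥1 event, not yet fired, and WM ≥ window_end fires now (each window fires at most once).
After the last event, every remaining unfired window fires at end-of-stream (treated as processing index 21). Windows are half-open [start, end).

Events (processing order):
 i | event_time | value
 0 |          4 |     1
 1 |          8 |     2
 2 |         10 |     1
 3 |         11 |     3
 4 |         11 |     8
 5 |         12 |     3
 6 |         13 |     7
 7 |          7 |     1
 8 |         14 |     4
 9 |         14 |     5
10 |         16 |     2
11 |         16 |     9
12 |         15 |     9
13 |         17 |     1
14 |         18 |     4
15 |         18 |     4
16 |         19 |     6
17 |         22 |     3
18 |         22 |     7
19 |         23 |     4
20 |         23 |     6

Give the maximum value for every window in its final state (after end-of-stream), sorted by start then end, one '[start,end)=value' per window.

i=0 t=4 v=1: → [4,11),[0,7); WM=3
i=1 t=8 v=2: → [8,15),[4,11); WM=7; [0,7) fires=1
i=2 t=10 v=1: → [8,15),[4,11); WM=9
i=3 t=11 v=3: → [8,15); WM=10
i=4 t=11 v=8: → [8,15); WM=10
i=5 t=12 v=3: → [12,19),[8,15); WM=11; [4,11) fires=2
i=6 t=13 v=7: → [12,19),[8,15); WM=12
i=7 t=7 v=1: DROP (t<12-2); WM=12
i=8 t=14 v=4: → [12,19),[8,15); WM=13
i=9 t=14 v=5: → [12,19),[8,15); WM=13
i=10 t=16 v=2: → [16,23),[12,19); WM=15; [8,15) fires=8
i=11 t=16 v=9: → [16,23),[12,19); WM=15
i=12 t=15 v=9: → [12,19); WM=15
i=13 t=17 v=1: → [16,23),[12,19); WM=16
i=14 t=18 v=4: → [16,23),[12,19); WM=17
i=15 t=18 v=4: → [16,23),[12,19); WM=17
i=16 t=19 v=6: → [16,23); WM=18
i=17 t=22 v=3: → [20,27),[16,23); WM=21; [12,19) fires=9
i=18 t=22 v=7: → [20,27),[16,23); WM=21
i=19 t=23 v=4: → [20,27); WM=22
i=20 t=23 v=6: → [20,27); WM=22

[0,7)=1 [4,11)=2 [8,15)=8 [12,19)=9 [16,23)=9 [20,27)=7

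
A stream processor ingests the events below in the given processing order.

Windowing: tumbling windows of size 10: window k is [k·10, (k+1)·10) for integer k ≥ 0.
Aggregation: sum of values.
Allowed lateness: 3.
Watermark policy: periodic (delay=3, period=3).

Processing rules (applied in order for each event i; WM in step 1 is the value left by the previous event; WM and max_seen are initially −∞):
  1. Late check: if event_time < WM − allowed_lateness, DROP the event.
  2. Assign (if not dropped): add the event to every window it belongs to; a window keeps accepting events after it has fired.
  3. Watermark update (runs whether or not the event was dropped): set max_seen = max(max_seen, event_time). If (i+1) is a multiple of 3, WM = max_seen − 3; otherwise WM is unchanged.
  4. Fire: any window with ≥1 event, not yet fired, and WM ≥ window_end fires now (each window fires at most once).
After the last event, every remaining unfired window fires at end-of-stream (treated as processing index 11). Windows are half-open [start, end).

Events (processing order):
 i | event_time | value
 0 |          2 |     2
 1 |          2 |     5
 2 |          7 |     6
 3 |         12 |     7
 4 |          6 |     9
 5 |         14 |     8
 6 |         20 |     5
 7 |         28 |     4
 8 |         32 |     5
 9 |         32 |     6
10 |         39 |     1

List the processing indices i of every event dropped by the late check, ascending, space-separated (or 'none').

i=0 t=2 v=2: → [0,10); WM=−∞
i=1 t=2 v=5: → [0,10); WM=−∞
i=2 t=7 v=6: → [0,10); WM=4
i=3 t=12 v=7: → [10,20); WM=4
i=4 t=6 v=9: → [0,10); WM=4
i=5 t=14 v=8: → [10,20); WM=11; [0,10) fires=22
i=6 t=20 v=5: → [20,30); WM=11
i=7 t=28 v=4: → [20,30); WM=11
i=8 t=32 v=5: → [30,40); WM=29; [10,20) fires=15
i=9 t=32 v=6: → [30,40); WM=29
i=10 t=39 v=1: → [30,40); WM=29

none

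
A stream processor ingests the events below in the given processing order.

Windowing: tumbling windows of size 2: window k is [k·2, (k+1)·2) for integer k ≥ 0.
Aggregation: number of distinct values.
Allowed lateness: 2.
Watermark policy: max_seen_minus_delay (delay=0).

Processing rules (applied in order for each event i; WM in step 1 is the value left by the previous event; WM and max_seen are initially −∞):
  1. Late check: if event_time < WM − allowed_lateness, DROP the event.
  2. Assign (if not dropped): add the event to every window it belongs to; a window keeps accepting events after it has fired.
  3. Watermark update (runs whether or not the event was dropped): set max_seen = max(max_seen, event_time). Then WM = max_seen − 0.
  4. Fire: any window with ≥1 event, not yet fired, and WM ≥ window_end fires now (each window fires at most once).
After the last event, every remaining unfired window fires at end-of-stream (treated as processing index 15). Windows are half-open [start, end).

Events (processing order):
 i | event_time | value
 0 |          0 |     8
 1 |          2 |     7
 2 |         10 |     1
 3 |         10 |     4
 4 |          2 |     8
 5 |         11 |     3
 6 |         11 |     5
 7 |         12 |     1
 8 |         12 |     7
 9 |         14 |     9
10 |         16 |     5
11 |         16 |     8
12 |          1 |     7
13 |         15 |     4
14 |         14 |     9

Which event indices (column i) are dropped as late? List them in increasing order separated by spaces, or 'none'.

4 12

i=0 t=0 v=8: → [0,2); WM=0
i=1 t=2 v=7: → [2,4); WM=2; [0,2) fires=1
i=2 t=10 v=1: → [10,12); WM=10; [2,4) fires=1
i=3 t=10 v=4: → [10,12); WM=10
i=4 t=2 v=8: DROP (t<10-2); WM=10
i=5 t=11 v=3: → [10,12); WM=11
i=6 t=11 v=5: → [10,12); WM=11
i=7 t=12 v=1: → [12,14); WM=12; [10,12) fires=4
i=8 t=12 v=7: → [12,14); WM=12
i=9 t=14 v=9: → [14,16); WM=14; [12,14) fires=2
i=10 t=16 v=5: → [16,18); WM=16; [14,16) fires=1
i=11 t=16 v=8: → [16,18); WM=16
i=12 t=1 v=7: DROP (t<16-2); WM=16
i=13 t=15 v=4: → [14,16); WM=16
i=14 t=14 v=9: → [14,16); WM=16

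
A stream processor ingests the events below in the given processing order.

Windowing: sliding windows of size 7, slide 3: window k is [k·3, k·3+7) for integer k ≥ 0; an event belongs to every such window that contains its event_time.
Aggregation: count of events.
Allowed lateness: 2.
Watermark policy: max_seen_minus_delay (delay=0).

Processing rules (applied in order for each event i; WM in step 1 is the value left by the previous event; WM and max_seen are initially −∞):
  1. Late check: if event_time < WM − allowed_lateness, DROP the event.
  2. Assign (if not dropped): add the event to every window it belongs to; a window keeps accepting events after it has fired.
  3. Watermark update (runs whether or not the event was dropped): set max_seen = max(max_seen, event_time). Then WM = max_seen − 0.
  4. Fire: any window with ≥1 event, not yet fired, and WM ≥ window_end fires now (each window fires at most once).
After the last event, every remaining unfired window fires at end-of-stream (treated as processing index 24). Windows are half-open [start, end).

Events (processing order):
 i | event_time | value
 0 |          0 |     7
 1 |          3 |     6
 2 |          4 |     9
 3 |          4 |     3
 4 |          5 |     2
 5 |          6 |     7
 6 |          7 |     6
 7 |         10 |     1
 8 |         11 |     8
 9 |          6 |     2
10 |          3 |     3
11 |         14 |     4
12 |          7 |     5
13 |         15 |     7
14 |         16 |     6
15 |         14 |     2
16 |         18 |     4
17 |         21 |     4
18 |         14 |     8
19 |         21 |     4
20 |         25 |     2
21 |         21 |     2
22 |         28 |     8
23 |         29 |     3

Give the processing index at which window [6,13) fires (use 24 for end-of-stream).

i=0 t=0 v=7: → [0,7); WM=0
i=1 t=3 v=6: → [3,10),[0,7); WM=3
i=2 t=4 v=9: → [3,10),[0,7); WM=4
i=3 t=4 v=3: → [3,10),[0,7); WM=4
i=4 t=5 v=2: → [3,10),[0,7); WM=5
i=5 t=6 v=7: → [6,13),[3,10),[0,7); WM=6
i=6 t=7 v=6: → [6,13),[3,10); WM=7; [0,7) fires=6
i=7 t=10 v=1: → [9,16),[6,13); WM=10; [3,10) fires=6
i=8 t=11 v=8: → [9,16),[6,13); WM=11
i=9 t=6 v=2: DROP (t<11-2); WM=11
i=10 t=3 v=3: DROP (t<11-2); WM=11
i=11 t=14 v=4: → [12,19),[9,16); WM=14; [6,13) fires=4
i=12 t=7 v=5: DROP (t<14-2); WM=14
i=13 t=15 v=7: → [15,22),[12,19),[9,16); WM=15
i=14 t=16 v=6: → [15,22),[12,19); WM=16; [9,16) fires=4
i=15 t=14 v=2: → [12,19),[9,16); WM=16
i=16 t=18 v=4: → [18,25),[15,22),[12,19); WM=18
i=17 t=21 v=4: → [21,28),[18,25),[15,22); WM=21; [12,19) fires=5
i=18 t=14 v=8: DROP (t<21-2); WM=21
i=19 t=21 v=4: → [21,28),[18,25),[15,22); WM=21
i=20 t=25 v=2: → [24,31),[21,28); WM=25; [15,22) fires=5 [18,25) fires=3
i=21 t=21 v=2: DROP (t<25-2); WM=25
i=22 t=28 v=8: → [27,34),[24,31); WM=28; [21,28) fires=3
i=23 t=29 v=3: → [27,34),[24,31); WM=29

11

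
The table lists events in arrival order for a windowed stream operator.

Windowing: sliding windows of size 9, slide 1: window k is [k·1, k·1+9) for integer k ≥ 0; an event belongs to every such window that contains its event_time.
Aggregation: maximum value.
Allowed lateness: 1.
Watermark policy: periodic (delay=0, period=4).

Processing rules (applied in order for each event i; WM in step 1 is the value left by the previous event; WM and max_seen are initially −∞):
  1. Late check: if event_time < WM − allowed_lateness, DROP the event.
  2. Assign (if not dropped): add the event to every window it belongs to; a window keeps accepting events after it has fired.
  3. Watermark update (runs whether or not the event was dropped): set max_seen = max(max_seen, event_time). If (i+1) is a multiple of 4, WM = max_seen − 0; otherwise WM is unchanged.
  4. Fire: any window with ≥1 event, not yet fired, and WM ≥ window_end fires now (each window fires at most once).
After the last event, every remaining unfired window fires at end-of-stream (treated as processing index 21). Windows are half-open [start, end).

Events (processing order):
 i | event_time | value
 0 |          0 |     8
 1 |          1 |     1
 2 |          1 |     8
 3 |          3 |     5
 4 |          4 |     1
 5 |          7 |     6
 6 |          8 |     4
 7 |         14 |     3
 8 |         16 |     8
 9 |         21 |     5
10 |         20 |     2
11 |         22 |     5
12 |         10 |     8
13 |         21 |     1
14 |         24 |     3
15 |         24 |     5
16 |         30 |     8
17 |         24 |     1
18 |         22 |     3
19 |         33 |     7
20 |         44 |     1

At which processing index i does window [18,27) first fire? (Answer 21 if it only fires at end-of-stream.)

i=0 t=0 v=8: → [0,9); WM=−∞
i=1 t=1 v=1: → [1,10),[0,9); WM=−∞
i=2 t=1 v=8: → [1,10),[0,9); WM=−∞
i=3 t=3 v=5: → [3,12),[2,11),[1,10),[0,9); WM=3
i=4 t=4 v=1: → [4,13),[3,12),[2,11),[1,10),[0,9); WM=3
i=5 t=7 v=6: → [7,16),[6,15),[5,14),[4,13),[3,12),[2,11),[1,10),[0,9); WM=3
i=6 t=8 v=4: → [8,17),[7,16),[6,15),[5,14),[4,13),[3,12),[2,11),[1,10),[0,9); WM=3
i=7 t=14 v=3: → [14,23),[13,22),[12,21),[11,20),[10,19),[9,18),[8,17),[7,16),[6,15); WM=14; [0,9) fires=8 [1,10) fires=8 [2,11) fires=6 [3,12) fires=6 [4,13) fires=6 [5,14) fires=6
i=8 t=16 v=8: → [16,25),[15,24),[14,23),[13,22),[12,21),[11,20),[10,19),[9,18),[8,17); WM=14
i=9 t=21 v=5: → [21,30),[20,29),[19,28),[18,27),[17,26),[16,25),[15,24),[14,23),[13,22); WM=14
i=10 t=20 v=2: → [20,29),[19,28),[18,27),[17,26),[16,25),[15,24),[14,23),[13,22),[12,21); WM=14
i=11 t=22 v=5: → [22,31),[21,30),[20,29),[19,28),[18,27),[17,26),[16,25),[15,24),[14,23); WM=22; [6,15) fires=6 [7,16) fires=6 [8,17) fires=8 [9,18) fires=8 [10,19) fires=8 [11,20) fires=8 [12,21) fires=8 [13,22) fires=8
i=12 t=10 v=8: DROP (t<22-1); WM=22
i=13 t=21 v=1: → [21,30),[20,29),[19,28),[18,27),[17,26),[16,25),[15,24),[14,23),[13,22); WM=22
i=14 t=24 v=3: → [24,33),[23,32),[22,31),[21,30),[20,29),[19,28),[18,27),[17,26),[16,25); WM=22
i=15 t=24 v=5: → [24,33),[23,32),[22,31),[21,30),[20,29),[19,28),[18,27),[17,26),[16,25); WM=24; [14,23) fires=8 [15,24) fires=8
i=16 t=30 v=8: → [30,39),[29,38),[28,37),[27,36),[26,35),[25,34),[24,33),[23,32),[22,31); WM=24
i=17 t=24 v=1: → [24,33),[23,32),[22,31),[21,30),[20,29),[19,28),[18,27),[17,26),[16,25); WM=24
i=18 t=22 v=3: DROP (t<24-1); WM=24
i=19 t=33 v=7: → [33,42),[32,41),[31,40),[30,39),[29,38),[28,37),[27,36),[26,35),[25,34); WM=33; [16,25) fires=8 [17,26) fires=5 [18,27) fires=5 [19,28) fires=5 [20,29) fires=5 [21,30) fires=5 [22,31) fires=8 [23,32) fires=8 [24,33) fires=8
i=20 t=44 v=1: → [44,53),[43,52),[42,51),[41,50),[40,49),[39,48),[38,47),[37,46),[36,45); WM=33

19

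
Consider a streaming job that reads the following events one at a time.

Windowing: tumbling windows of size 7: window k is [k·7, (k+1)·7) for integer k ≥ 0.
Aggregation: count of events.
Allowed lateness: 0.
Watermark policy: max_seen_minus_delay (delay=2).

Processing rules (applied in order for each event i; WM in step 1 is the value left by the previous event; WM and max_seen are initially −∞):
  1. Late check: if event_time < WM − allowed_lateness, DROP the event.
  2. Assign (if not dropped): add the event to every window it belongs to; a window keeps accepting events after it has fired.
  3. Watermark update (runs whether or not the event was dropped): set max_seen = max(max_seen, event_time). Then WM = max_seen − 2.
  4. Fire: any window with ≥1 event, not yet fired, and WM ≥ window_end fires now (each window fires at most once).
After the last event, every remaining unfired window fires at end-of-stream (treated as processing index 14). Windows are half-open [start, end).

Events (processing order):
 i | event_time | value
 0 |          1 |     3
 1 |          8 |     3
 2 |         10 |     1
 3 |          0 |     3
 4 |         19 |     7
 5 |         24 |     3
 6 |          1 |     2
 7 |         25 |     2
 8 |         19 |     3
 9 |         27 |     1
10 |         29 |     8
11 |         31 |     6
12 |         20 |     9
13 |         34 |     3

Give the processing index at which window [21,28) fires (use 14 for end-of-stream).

11

i=0 t=1 v=3: → [0,7); WM=-1
i=1 t=8 v=3: → [7,14); WM=6
i=2 t=10 v=1: → [7,14); WM=8; [0,7) fires=1
i=3 t=0 v=3: DROP (t<8-0); WM=8
i=4 t=19 v=7: → [14,21); WM=17; [7,14) fires=2
i=5 t=24 v=3: → [21,28); WM=22; [14,21) fires=1
i=6 t=1 v=2: DROP (t<22-0); WM=22
i=7 t=25 v=2: → [21,28); WM=23
i=8 t=19 v=3: DROP (t<23-0); WM=23
i=9 t=27 v=1: → [21,28); WM=25
i=10 t=29 v=8: → [28,35); WM=27
i=11 t=31 v=6: → [28,35); WM=29; [21,28) fires=3
i=12 t=20 v=9: DROP (t<29-0); WM=29
i=13 t=34 v=3: → [28,35); WM=32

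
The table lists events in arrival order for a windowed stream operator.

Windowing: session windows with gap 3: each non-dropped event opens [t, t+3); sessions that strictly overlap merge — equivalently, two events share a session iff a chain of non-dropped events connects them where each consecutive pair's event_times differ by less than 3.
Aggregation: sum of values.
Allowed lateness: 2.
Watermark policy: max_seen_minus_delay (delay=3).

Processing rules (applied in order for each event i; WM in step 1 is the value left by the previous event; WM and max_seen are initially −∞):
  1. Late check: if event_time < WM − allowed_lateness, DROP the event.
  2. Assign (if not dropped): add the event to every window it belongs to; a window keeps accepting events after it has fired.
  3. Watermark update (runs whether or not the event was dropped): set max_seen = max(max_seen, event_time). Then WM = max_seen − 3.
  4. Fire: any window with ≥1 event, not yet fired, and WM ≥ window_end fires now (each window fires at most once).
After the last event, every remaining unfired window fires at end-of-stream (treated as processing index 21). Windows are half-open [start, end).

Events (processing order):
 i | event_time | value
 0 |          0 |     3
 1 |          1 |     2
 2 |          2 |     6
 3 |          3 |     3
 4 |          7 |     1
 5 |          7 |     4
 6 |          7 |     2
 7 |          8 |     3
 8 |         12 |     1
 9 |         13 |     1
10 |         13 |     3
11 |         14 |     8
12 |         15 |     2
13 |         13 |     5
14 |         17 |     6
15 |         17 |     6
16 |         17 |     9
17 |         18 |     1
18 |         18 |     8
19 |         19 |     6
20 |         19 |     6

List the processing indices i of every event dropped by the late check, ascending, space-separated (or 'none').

i=0 t=0 v=3: → [0,3); WM=-3
i=1 t=1 v=2: → [0,4); WM=-2
i=2 t=2 v=6: → [0,5); WM=-1
i=3 t=3 v=3: → [0,6); WM=0
i=4 t=7 v=1: → [7,10); WM=4
i=5 t=7 v=4: → [7,10); WM=4
i=6 t=7 v=2: → [7,10); WM=4
i=7 t=8 v=3: → [7,11); WM=5
i=8 t=12 v=1: → [12,15); WM=9
i=9 t=13 v=1: → [12,16); WM=10
i=10 t=13 v=3: → [12,16); WM=10
i=11 t=14 v=8: → [12,17); WM=11
i=12 t=15 v=2: → [12,18); WM=12
i=13 t=13 v=5: → [12,18); WM=12
i=14 t=17 v=6: → [12,20); WM=14
i=15 t=17 v=6: → [12,20); WM=14
i=16 t=17 v=9: → [12,20); WM=14
i=17 t=18 v=1: → [12,21); WM=15
i=18 t=18 v=8: → [12,21); WM=15
i=19 t=19 v=6: → [12,22); WM=16
i=20 t=19 v=6: → [12,22); WM=16

none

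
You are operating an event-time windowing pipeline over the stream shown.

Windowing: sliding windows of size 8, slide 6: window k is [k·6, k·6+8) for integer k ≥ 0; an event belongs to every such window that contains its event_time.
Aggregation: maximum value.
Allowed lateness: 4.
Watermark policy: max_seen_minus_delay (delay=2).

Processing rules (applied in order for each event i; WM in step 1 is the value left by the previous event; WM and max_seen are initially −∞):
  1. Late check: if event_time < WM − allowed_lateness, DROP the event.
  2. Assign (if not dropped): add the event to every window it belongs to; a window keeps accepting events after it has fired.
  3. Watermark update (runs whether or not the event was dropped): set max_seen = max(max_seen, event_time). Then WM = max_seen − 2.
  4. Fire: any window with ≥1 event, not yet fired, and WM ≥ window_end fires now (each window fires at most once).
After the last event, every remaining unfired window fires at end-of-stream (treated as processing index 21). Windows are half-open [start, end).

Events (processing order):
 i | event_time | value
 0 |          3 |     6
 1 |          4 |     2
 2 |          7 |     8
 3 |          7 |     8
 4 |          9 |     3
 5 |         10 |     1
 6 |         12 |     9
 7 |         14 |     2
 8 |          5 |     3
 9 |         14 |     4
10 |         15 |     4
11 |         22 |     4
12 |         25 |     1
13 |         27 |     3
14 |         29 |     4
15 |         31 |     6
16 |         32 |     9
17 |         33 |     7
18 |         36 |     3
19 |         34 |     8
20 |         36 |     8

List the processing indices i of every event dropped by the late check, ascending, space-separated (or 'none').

i=0 t=3 v=6: → [0,8); WM=1
i=1 t=4 v=2: → [0,8); WM=2
i=2 t=7 v=8: → [6,14),[0,8); WM=5
i=3 t=7 v=8: → [6,14),[0,8); WM=5
i=4 t=9 v=3: → [6,14); WM=7
i=5 t=10 v=1: → [6,14); WM=8; [0,8) fires=8
i=6 t=12 v=9: → [12,20),[6,14); WM=10
i=7 t=14 v=2: → [12,20); WM=12
i=8 t=5 v=3: DROP (t<12-4); WM=12
i=9 t=14 v=4: → [12,20); WM=12
i=10 t=15 v=4: → [12,20); WM=13
i=11 t=22 v=4: → [18,26); WM=20; [6,14) fires=9 [12,20) fires=9
i=12 t=25 v=1: → [24,32),[18,26); WM=23
i=13 t=27 v=3: → [24,32); WM=25
i=14 t=29 v=4: → [24,32); WM=27; [18,26) fires=4
i=15 t=31 v=6: → [30,38),[24,32); WM=29
i=16 t=32 v=9: → [30,38); WM=30
i=17 t=33 v=7: → [30,38); WM=31
i=18 t=36 v=3: → [36,44),[30,38); WM=34; [24,32) fires=6
i=19 t=34 v=8: → [30,38); WM=34
i=20 t=36 v=8: → [36,44),[30,38); WM=34

8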